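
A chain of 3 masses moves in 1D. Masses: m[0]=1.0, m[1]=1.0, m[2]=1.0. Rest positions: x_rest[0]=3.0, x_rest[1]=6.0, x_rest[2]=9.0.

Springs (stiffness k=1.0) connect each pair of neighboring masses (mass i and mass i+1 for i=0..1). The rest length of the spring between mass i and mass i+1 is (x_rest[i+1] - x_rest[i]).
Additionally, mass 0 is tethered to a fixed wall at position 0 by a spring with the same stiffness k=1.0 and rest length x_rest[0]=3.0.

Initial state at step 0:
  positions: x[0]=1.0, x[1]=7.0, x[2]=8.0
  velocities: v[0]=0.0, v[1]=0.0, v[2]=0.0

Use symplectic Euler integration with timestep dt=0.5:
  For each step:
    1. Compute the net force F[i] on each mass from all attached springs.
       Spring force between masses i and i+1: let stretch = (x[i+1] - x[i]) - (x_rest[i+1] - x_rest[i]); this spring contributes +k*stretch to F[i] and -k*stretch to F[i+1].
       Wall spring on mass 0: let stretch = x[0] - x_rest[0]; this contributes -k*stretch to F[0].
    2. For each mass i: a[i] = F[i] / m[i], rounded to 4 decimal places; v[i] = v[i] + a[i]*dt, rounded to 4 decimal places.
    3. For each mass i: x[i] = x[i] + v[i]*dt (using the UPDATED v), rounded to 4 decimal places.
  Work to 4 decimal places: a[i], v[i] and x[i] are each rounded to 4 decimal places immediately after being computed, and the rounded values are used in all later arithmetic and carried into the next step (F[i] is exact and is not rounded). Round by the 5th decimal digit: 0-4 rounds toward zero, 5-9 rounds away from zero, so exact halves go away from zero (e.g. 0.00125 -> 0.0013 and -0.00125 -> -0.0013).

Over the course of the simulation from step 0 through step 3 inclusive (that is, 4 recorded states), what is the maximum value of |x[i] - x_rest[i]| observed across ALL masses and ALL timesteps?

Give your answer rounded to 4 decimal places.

Step 0: x=[1.0000 7.0000 8.0000] v=[0.0000 0.0000 0.0000]
Step 1: x=[2.2500 5.7500 8.5000] v=[2.5000 -2.5000 1.0000]
Step 2: x=[3.8125 4.3125 9.0625] v=[3.1250 -2.8750 1.1250]
Step 3: x=[4.5469 3.9375 9.1875] v=[1.4688 -0.7500 0.2500]
Max displacement = 2.0625

Answer: 2.0625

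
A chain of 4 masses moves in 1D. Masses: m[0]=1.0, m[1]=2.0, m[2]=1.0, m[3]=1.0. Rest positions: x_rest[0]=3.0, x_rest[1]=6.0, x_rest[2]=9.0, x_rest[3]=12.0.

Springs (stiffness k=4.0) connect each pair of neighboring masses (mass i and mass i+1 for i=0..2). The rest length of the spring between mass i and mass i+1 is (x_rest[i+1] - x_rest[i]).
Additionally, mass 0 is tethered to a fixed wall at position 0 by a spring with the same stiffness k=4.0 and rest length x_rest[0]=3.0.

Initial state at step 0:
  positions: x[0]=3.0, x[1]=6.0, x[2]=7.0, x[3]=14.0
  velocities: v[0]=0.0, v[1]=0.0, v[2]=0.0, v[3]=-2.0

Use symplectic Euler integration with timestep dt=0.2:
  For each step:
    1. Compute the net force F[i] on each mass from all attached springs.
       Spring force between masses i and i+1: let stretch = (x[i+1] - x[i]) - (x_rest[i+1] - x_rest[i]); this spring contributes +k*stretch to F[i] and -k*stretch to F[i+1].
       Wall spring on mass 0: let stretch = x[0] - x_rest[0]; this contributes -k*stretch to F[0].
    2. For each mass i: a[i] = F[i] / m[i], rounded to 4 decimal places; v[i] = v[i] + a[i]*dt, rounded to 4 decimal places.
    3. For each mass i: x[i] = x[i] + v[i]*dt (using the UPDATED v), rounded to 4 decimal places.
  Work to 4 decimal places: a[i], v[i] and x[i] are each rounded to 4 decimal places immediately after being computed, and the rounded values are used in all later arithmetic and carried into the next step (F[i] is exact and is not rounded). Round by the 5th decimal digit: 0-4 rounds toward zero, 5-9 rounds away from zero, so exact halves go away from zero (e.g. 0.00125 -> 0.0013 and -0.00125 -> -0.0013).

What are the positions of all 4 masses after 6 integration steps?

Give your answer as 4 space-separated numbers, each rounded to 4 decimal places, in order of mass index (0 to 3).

Step 0: x=[3.0000 6.0000 7.0000 14.0000] v=[0.0000 0.0000 0.0000 -2.0000]
Step 1: x=[3.0000 5.8400 7.9600 12.9600] v=[0.0000 -0.8000 4.8000 -5.2000]
Step 2: x=[2.9744 5.6224 9.3808 11.6000] v=[-0.1280 -1.0880 7.1040 -6.8000]
Step 3: x=[2.8966 5.4936 10.5553 10.3649] v=[-0.3891 -0.6438 5.8726 -6.1754]
Step 4: x=[2.7708 5.5620 10.8895 9.6403] v=[-0.6288 0.3421 1.6709 -3.6231]
Step 5: x=[2.6483 5.8333 10.1714 9.5956] v=[-0.6125 1.3566 -3.5905 -0.2237]
Step 6: x=[2.6117 6.1969 8.6671 10.1230] v=[-0.1831 1.8178 -7.5216 2.6369]

Answer: 2.6117 6.1969 8.6671 10.1230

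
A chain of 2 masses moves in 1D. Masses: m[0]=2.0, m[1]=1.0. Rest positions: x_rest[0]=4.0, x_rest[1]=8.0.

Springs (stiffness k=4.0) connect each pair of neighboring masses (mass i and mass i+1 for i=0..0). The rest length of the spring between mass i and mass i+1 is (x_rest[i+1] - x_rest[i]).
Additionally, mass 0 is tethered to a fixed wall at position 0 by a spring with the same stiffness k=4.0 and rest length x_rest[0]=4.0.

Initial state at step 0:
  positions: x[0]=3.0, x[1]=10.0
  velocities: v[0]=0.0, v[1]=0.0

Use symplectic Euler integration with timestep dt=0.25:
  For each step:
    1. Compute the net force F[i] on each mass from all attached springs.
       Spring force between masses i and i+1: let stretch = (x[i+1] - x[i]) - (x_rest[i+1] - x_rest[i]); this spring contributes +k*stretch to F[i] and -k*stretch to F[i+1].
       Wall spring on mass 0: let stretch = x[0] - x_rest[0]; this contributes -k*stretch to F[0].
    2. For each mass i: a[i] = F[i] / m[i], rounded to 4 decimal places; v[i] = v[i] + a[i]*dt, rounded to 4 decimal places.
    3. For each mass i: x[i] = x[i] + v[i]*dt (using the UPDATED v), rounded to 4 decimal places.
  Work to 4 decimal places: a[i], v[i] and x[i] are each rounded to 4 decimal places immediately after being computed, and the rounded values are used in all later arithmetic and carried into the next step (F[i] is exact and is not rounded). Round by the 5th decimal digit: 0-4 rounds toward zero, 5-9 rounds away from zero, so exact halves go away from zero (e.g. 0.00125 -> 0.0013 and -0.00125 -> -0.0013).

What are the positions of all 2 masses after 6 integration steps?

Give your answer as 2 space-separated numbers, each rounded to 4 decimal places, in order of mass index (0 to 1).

Step 0: x=[3.0000 10.0000] v=[0.0000 0.0000]
Step 1: x=[3.5000 9.2500] v=[2.0000 -3.0000]
Step 2: x=[4.2813 8.0625] v=[3.1250 -4.7500]
Step 3: x=[5.0001 6.9297] v=[2.8750 -4.5312]
Step 4: x=[5.3351 6.3145] v=[1.3398 -2.4608]
Step 5: x=[5.1256 6.4545] v=[-0.8381 0.5598]
Step 6: x=[4.4415 7.2622] v=[-2.7365 3.2309]

Answer: 4.4415 7.2622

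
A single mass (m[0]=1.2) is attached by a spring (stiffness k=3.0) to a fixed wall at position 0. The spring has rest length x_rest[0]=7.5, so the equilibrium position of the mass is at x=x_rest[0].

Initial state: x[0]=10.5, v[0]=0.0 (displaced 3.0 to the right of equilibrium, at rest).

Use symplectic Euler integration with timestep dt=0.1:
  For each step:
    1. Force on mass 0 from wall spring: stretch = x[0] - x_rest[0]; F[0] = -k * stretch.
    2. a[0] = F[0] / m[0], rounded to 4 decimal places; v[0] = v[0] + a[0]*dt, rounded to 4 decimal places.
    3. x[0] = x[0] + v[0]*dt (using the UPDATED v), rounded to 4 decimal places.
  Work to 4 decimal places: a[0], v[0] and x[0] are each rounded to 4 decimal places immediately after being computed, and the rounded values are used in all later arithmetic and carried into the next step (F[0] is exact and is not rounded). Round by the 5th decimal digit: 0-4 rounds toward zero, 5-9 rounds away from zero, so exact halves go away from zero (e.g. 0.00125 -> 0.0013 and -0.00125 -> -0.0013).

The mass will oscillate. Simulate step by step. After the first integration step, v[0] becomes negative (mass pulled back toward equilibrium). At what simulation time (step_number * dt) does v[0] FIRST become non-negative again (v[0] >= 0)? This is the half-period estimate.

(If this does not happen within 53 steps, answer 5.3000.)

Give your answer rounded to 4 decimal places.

Answer: 2.0000

Derivation:
Step 0: x=[10.5000] v=[0.0000]
Step 1: x=[10.4250] v=[-0.7500]
Step 2: x=[10.2769] v=[-1.4813]
Step 3: x=[10.0594] v=[-2.1755]
Step 4: x=[9.7779] v=[-2.8154]
Step 5: x=[9.4394] v=[-3.3849]
Step 6: x=[9.0524] v=[-3.8698]
Step 7: x=[8.6266] v=[-4.2579]
Step 8: x=[8.1726] v=[-4.5396]
Step 9: x=[7.7018] v=[-4.7078]
Step 10: x=[7.2260] v=[-4.7583]
Step 11: x=[6.7570] v=[-4.6898]
Step 12: x=[6.3066] v=[-4.5041]
Step 13: x=[5.8860] v=[-4.2058]
Step 14: x=[5.5058] v=[-3.8023]
Step 15: x=[5.1754] v=[-3.3038]
Step 16: x=[4.9031] v=[-2.7227]
Step 17: x=[4.6958] v=[-2.0735]
Step 18: x=[4.5586] v=[-1.3725]
Step 19: x=[4.4949] v=[-0.6372]
Step 20: x=[4.5063] v=[0.1141]
First v>=0 after going negative at step 20, time=2.0000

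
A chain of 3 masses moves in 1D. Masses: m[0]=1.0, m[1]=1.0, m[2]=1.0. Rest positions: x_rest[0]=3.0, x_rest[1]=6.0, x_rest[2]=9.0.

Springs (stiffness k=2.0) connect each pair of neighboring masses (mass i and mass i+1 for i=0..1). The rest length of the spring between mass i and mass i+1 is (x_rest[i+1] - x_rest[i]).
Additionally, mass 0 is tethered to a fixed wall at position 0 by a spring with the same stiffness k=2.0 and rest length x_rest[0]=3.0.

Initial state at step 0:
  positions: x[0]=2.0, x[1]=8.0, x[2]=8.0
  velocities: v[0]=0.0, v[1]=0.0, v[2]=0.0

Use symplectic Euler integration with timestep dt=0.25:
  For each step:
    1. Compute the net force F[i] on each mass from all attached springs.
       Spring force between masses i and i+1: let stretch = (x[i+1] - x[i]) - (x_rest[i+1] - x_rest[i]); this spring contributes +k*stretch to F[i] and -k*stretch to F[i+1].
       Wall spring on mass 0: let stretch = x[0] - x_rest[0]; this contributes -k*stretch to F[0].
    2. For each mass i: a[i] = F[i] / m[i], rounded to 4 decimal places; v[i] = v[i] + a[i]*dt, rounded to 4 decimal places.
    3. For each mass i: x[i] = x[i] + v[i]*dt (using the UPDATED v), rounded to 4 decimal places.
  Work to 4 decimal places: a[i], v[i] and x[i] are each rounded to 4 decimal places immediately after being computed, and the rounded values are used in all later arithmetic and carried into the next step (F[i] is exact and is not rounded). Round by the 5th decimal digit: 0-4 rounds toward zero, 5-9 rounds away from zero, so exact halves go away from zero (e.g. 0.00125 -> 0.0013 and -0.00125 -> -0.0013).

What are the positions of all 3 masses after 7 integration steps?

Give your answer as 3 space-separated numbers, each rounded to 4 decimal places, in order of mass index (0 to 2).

Step 0: x=[2.0000 8.0000 8.0000] v=[0.0000 0.0000 0.0000]
Step 1: x=[2.5000 7.2500 8.3750] v=[2.0000 -3.0000 1.5000]
Step 2: x=[3.2813 6.0469 8.9844] v=[3.1250 -4.8125 2.4375]
Step 3: x=[3.9981 4.8653 9.6016] v=[2.8672 -4.7266 2.4688]
Step 4: x=[4.3236 4.1673 10.0018] v=[1.3018 -2.7921 1.6007]
Step 5: x=[4.0891 4.2181 10.0477] v=[-0.9382 0.2033 0.1835]
Step 6: x=[3.3595 4.9815 9.7399] v=[-2.9183 3.0536 -1.2313]
Step 7: x=[2.4127 6.1370 9.2123] v=[-3.7871 4.6218 -2.1105]

Answer: 2.4127 6.1370 9.2123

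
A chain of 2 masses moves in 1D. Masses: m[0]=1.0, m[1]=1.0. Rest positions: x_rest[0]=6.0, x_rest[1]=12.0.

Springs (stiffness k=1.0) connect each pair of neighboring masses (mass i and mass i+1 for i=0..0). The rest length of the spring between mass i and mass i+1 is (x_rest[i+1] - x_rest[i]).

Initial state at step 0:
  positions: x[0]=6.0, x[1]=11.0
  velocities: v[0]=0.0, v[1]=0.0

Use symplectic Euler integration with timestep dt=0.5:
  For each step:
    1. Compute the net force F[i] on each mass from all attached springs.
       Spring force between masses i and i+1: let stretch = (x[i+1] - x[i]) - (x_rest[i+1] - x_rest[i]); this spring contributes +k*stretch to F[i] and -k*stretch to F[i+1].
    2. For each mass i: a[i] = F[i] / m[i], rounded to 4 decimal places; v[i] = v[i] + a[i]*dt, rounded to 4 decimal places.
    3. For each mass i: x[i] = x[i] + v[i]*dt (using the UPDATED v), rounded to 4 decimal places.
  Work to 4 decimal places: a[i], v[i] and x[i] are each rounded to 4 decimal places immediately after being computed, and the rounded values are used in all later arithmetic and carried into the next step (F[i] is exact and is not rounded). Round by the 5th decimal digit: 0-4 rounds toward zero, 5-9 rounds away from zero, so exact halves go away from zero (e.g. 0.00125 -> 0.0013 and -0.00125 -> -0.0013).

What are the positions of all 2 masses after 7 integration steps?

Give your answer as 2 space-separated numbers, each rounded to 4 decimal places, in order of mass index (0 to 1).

Answer: 5.8478 11.1523

Derivation:
Step 0: x=[6.0000 11.0000] v=[0.0000 0.0000]
Step 1: x=[5.7500 11.2500] v=[-0.5000 0.5000]
Step 2: x=[5.3750 11.6250] v=[-0.7500 0.7500]
Step 3: x=[5.0625 11.9375] v=[-0.6250 0.6250]
Step 4: x=[4.9688 12.0313] v=[-0.1875 0.1875]
Step 5: x=[5.1407 11.8594] v=[0.3438 -0.3438]
Step 6: x=[5.4923 11.5078] v=[0.7032 -0.7032]
Step 7: x=[5.8478 11.1523] v=[0.7110 -0.7110]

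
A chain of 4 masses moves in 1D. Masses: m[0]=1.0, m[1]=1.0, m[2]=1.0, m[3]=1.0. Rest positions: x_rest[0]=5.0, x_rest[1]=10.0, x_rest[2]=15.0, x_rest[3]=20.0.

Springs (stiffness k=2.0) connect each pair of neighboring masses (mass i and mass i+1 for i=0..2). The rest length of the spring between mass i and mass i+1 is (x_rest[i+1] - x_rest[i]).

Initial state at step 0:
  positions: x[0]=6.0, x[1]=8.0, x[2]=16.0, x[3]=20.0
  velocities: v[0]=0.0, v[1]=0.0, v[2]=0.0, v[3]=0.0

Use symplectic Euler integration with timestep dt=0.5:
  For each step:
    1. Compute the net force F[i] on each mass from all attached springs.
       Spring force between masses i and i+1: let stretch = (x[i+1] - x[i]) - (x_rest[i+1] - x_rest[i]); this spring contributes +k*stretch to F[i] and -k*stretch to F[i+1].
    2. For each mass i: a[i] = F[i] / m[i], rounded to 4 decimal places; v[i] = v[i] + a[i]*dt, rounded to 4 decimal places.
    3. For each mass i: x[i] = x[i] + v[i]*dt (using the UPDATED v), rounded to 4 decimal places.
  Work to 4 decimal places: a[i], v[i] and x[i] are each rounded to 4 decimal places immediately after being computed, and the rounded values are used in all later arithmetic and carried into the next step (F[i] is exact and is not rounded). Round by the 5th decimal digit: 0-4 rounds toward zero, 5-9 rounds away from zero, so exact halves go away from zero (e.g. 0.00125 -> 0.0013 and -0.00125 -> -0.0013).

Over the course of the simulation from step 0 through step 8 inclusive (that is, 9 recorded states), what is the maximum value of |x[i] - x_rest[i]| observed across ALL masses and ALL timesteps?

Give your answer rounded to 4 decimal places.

Step 0: x=[6.0000 8.0000 16.0000 20.0000] v=[0.0000 0.0000 0.0000 0.0000]
Step 1: x=[4.5000 11.0000 14.0000 20.5000] v=[-3.0000 6.0000 -4.0000 1.0000]
Step 2: x=[3.7500 12.2500 13.7500 20.2500] v=[-1.5000 2.5000 -0.5000 -0.5000]
Step 3: x=[4.7500 10.0000 16.0000 19.2500] v=[2.0000 -4.5000 4.5000 -2.0000]
Step 4: x=[5.8750 8.1250 16.8750 19.1250] v=[2.2500 -3.7500 1.7500 -0.2500]
Step 5: x=[5.6250 9.5000 14.5000 20.3750] v=[-0.5000 2.7500 -4.7500 2.5000]
Step 6: x=[4.8125 11.4375 12.5625 21.1875] v=[-1.6250 3.8750 -3.8750 1.6250]
Step 7: x=[4.8125 10.6250 14.3750 20.1875] v=[0.0000 -1.6250 3.6250 -2.0000]
Step 8: x=[5.2188 8.7813 17.2188 18.7813] v=[0.8125 -3.6875 5.6875 -2.8125]
Max displacement = 2.4375

Answer: 2.4375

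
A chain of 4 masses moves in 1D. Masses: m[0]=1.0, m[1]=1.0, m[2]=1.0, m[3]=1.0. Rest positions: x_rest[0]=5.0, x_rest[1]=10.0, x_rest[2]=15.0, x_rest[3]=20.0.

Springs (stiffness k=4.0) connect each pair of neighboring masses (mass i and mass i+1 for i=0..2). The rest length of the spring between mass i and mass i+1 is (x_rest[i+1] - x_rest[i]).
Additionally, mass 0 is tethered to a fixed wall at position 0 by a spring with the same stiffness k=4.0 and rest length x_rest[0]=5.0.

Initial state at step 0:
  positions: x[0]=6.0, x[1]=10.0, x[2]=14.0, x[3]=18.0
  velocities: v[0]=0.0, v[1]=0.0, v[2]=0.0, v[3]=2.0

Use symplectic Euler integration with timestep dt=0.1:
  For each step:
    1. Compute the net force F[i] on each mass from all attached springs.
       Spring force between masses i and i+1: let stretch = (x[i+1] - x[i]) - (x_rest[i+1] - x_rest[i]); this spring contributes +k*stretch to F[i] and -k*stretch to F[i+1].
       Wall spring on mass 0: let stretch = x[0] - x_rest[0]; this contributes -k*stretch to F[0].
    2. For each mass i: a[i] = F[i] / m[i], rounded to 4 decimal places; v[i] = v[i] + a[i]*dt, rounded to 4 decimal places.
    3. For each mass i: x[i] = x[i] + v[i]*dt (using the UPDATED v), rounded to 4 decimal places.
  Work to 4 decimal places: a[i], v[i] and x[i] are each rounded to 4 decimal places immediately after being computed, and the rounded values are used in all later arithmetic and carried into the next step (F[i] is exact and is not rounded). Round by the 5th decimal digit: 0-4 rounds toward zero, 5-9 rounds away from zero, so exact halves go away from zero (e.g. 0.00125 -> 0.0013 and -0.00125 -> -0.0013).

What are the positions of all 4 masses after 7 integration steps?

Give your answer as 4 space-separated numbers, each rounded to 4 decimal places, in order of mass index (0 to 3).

Answer: 4.4450 9.7378 14.4828 19.9679

Derivation:
Step 0: x=[6.0000 10.0000 14.0000 18.0000] v=[0.0000 0.0000 0.0000 2.0000]
Step 1: x=[5.9200 10.0000 14.0000 18.2400] v=[-0.8000 0.0000 0.0000 2.4000]
Step 2: x=[5.7664 9.9968 14.0096 18.5104] v=[-1.5360 -0.0320 0.0960 2.7040]
Step 3: x=[5.5514 9.9849 14.0387 18.8008] v=[-2.1504 -0.1190 0.2912 2.9037]
Step 4: x=[5.2916 9.9578 14.0962 19.1007] v=[-2.5976 -0.2709 0.5745 2.9989]
Step 5: x=[5.0068 9.9096 14.1883 19.4004] v=[-2.8478 -0.4820 0.9209 2.9971]
Step 6: x=[4.7179 9.8364 14.3177 19.6916] v=[-2.8894 -0.7316 1.2943 2.9123]
Step 7: x=[4.4450 9.7378 14.4828 19.9679] v=[-2.7292 -0.9865 1.6513 2.7627]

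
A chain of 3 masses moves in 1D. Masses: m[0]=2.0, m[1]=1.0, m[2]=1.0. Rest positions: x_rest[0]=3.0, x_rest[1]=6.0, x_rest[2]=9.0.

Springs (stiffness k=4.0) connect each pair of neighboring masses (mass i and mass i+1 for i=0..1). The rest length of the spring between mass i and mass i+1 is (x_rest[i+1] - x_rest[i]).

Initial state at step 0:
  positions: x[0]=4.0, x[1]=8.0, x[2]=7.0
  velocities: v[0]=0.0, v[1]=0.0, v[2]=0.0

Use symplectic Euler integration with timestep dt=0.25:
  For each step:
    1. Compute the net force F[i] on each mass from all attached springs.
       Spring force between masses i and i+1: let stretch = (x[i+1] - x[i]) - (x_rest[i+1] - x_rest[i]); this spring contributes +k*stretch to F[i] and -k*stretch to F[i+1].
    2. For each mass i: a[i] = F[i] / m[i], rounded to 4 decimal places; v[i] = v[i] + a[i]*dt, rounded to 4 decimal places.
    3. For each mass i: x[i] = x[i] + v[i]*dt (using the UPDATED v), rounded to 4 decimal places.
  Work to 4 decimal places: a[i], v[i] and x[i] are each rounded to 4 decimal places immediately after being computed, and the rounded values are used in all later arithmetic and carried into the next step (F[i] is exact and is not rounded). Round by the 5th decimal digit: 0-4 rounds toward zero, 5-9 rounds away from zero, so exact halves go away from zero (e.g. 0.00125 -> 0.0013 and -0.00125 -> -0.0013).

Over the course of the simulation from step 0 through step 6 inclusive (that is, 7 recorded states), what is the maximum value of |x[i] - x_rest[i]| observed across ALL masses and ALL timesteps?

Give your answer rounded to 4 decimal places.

Step 0: x=[4.0000 8.0000 7.0000] v=[0.0000 0.0000 0.0000]
Step 1: x=[4.1250 6.7500 8.0000] v=[0.5000 -5.0000 4.0000]
Step 2: x=[4.2031 5.1563 9.4375] v=[0.3125 -6.3750 5.7500]
Step 3: x=[4.0254 4.3946 10.5547] v=[-0.7109 -3.0470 4.4688]
Step 4: x=[3.5188 5.0806 10.8819] v=[-2.0263 2.7439 1.3087]
Step 5: x=[2.8325 6.8265 10.5088] v=[-2.7454 6.9834 -1.4926]
Step 6: x=[2.2704 8.4944 9.9651] v=[-2.2484 6.6717 -2.1749]
Max displacement = 2.4944

Answer: 2.4944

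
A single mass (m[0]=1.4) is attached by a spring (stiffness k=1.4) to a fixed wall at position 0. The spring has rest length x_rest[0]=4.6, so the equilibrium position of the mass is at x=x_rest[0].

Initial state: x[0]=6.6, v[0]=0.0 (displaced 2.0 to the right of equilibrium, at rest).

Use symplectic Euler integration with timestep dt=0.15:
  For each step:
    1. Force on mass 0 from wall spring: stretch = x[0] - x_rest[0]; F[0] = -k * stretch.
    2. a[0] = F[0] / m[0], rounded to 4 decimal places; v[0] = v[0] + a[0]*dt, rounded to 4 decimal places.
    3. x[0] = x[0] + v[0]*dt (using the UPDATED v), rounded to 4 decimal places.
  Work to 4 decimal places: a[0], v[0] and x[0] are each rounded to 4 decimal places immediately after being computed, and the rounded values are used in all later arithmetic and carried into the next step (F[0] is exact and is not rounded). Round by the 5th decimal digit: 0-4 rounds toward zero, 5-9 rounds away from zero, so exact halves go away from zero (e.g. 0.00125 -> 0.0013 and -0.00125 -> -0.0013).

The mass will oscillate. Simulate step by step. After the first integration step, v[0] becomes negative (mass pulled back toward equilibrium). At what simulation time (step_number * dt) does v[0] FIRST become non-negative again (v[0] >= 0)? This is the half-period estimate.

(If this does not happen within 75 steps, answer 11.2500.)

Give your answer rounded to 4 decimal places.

Step 0: x=[6.6000] v=[0.0000]
Step 1: x=[6.5550] v=[-0.3000]
Step 2: x=[6.4660] v=[-0.5933]
Step 3: x=[6.3350] v=[-0.8732]
Step 4: x=[6.1650] v=[-1.1335]
Step 5: x=[5.9598] v=[-1.3683]
Step 6: x=[5.7240] v=[-1.5723]
Step 7: x=[5.4629] v=[-1.7409]
Step 8: x=[5.1824] v=[-1.8703]
Step 9: x=[4.8887] v=[-1.9577]
Step 10: x=[4.5886] v=[-2.0010]
Step 11: x=[4.2887] v=[-1.9993]
Step 12: x=[3.9958] v=[-1.9526]
Step 13: x=[3.7165] v=[-1.8620]
Step 14: x=[3.4571] v=[-1.7295]
Step 15: x=[3.2234] v=[-1.5581]
Step 16: x=[3.0207] v=[-1.3516]
Step 17: x=[2.8535] v=[-1.1147]
Step 18: x=[2.7256] v=[-0.8527]
Step 19: x=[2.6399] v=[-0.5715]
Step 20: x=[2.5983] v=[-0.2775]
Step 21: x=[2.6017] v=[0.0228]
First v>=0 after going negative at step 21, time=3.1500

Answer: 3.1500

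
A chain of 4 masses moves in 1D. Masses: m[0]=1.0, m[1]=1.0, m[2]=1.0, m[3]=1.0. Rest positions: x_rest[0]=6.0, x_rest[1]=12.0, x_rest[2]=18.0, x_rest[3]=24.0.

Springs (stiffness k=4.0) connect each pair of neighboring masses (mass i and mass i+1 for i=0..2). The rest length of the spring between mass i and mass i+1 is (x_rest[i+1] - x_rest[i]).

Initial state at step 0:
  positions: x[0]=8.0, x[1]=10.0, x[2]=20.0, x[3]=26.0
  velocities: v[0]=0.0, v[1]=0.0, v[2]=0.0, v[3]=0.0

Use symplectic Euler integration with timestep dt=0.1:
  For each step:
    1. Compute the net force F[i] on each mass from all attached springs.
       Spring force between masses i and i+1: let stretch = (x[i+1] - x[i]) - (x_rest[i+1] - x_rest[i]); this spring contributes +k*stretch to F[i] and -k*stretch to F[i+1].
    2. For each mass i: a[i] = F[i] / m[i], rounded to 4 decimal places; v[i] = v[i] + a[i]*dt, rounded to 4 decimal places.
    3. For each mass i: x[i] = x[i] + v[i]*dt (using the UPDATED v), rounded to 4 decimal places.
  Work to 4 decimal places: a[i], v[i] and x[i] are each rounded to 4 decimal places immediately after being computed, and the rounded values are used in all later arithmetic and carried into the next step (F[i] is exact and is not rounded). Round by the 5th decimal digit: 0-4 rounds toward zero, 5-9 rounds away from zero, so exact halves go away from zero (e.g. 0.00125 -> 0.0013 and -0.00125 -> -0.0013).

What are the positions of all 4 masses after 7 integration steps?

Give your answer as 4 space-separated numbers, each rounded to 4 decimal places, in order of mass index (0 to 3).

Answer: 5.5003 15.0437 18.0255 25.4306

Derivation:
Step 0: x=[8.0000 10.0000 20.0000 26.0000] v=[0.0000 0.0000 0.0000 0.0000]
Step 1: x=[7.8400 10.3200 19.8400 26.0000] v=[-1.6000 3.2000 -1.6000 0.0000]
Step 2: x=[7.5392 10.9216 19.5456 25.9936] v=[-3.0080 6.0160 -2.9440 -0.0640]
Step 3: x=[7.1337 11.7329 19.1642 25.9693] v=[-4.0550 8.1126 -3.8144 -0.2432]
Step 4: x=[6.6722 12.6574 18.7577 25.9128] v=[-4.6153 9.2454 -4.0649 -0.5652]
Step 5: x=[6.2101 13.5865 18.3934 25.8101] v=[-4.6212 9.2914 -3.6430 -1.0272]
Step 6: x=[5.8030 14.4129 18.1335 25.6507] v=[-4.0706 8.2636 -2.5991 -1.5939]
Step 7: x=[5.5003 15.0437 18.0255 25.4306] v=[-3.0266 6.3079 -1.0805 -2.2008]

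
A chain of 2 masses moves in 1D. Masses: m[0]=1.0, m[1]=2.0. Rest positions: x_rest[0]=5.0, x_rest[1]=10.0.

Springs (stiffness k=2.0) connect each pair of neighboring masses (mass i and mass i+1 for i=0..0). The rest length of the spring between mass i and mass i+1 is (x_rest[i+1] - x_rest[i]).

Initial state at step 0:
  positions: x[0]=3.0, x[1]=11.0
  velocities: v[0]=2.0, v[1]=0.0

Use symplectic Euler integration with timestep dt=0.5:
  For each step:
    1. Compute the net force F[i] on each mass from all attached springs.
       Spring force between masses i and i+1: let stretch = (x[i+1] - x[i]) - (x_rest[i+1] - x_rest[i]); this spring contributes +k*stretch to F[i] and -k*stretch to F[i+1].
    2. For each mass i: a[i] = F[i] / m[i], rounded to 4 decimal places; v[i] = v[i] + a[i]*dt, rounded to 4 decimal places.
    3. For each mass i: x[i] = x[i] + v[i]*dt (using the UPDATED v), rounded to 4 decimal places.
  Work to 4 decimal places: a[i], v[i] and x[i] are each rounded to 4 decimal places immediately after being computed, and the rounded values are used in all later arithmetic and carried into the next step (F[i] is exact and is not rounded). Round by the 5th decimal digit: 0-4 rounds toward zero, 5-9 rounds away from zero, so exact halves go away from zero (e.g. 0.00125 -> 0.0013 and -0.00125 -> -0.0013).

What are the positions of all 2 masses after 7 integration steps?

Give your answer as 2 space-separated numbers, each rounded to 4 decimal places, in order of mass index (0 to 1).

Step 0: x=[3.0000 11.0000] v=[2.0000 0.0000]
Step 1: x=[5.5000 10.2500] v=[5.0000 -1.5000]
Step 2: x=[7.8750 9.5625] v=[4.7500 -1.3750]
Step 3: x=[8.5938 9.7032] v=[1.4375 0.2813]
Step 4: x=[7.3673 10.8165] v=[-2.4531 2.2266]
Step 5: x=[5.3654 12.3175] v=[-4.0039 3.0020]
Step 6: x=[4.3395 13.3305] v=[-2.0518 2.0260]
Step 7: x=[5.3091 13.3458] v=[1.9392 0.0305]

Answer: 5.3091 13.3458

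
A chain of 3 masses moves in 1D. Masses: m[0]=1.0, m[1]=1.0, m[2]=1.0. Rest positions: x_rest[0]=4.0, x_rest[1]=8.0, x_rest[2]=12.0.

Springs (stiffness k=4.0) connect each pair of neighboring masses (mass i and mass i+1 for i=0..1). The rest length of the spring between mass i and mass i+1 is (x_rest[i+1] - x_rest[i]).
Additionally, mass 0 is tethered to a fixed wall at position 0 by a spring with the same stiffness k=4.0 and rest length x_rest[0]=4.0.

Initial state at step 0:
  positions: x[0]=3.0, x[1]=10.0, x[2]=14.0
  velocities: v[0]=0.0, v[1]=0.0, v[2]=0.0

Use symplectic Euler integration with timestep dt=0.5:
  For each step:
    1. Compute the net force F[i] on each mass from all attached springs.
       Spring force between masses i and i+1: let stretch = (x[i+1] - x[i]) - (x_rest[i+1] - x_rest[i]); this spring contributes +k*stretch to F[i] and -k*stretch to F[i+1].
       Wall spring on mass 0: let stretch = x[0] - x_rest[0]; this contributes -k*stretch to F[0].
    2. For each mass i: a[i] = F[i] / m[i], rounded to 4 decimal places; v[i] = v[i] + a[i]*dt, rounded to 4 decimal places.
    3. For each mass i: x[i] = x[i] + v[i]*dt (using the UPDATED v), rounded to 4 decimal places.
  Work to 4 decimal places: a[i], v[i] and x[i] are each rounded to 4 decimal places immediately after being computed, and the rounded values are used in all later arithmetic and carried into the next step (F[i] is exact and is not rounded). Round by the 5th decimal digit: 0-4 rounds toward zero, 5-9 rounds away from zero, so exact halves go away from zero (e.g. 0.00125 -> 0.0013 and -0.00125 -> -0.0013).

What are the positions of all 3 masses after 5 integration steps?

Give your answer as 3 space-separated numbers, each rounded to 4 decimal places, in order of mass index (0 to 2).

Step 0: x=[3.0000 10.0000 14.0000] v=[0.0000 0.0000 0.0000]
Step 1: x=[7.0000 7.0000 14.0000] v=[8.0000 -6.0000 0.0000]
Step 2: x=[4.0000 11.0000 11.0000] v=[-6.0000 8.0000 -6.0000]
Step 3: x=[4.0000 8.0000 12.0000] v=[0.0000 -6.0000 2.0000]
Step 4: x=[4.0000 5.0000 13.0000] v=[0.0000 -6.0000 2.0000]
Step 5: x=[1.0000 9.0000 10.0000] v=[-6.0000 8.0000 -6.0000]

Answer: 1.0000 9.0000 10.0000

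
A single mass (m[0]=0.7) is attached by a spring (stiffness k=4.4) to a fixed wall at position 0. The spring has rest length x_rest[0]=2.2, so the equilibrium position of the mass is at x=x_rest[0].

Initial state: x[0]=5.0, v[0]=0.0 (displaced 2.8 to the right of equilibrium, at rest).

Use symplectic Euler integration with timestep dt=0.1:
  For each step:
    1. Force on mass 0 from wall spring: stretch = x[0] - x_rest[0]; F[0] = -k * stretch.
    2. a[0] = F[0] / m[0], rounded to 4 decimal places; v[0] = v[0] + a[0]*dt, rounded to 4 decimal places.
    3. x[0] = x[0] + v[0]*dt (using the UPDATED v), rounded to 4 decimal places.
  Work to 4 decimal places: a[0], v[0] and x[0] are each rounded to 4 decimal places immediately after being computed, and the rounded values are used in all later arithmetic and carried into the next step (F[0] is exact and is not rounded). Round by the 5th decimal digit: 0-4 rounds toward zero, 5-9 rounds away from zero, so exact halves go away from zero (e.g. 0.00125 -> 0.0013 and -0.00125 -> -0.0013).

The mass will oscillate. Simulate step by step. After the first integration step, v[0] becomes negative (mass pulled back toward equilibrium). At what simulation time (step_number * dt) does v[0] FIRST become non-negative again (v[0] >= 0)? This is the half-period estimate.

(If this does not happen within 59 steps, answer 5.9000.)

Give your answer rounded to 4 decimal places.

Answer: 1.3000

Derivation:
Step 0: x=[5.0000] v=[0.0000]
Step 1: x=[4.8240] v=[-1.7600]
Step 2: x=[4.4831] v=[-3.4094]
Step 3: x=[3.9987] v=[-4.8445]
Step 4: x=[3.4012] v=[-5.9751]
Step 5: x=[2.7282] v=[-6.7301]
Step 6: x=[2.0220] v=[-7.0621]
Step 7: x=[1.3270] v=[-6.9502]
Step 8: x=[0.6869] v=[-6.4015]
Step 9: x=[0.1419] v=[-5.4504]
Step 10: x=[-0.2738] v=[-4.1567]
Step 11: x=[-0.5340] v=[-2.6017]
Step 12: x=[-0.6223] v=[-0.8832]
Step 13: x=[-0.5332] v=[0.8908]
First v>=0 after going negative at step 13, time=1.3000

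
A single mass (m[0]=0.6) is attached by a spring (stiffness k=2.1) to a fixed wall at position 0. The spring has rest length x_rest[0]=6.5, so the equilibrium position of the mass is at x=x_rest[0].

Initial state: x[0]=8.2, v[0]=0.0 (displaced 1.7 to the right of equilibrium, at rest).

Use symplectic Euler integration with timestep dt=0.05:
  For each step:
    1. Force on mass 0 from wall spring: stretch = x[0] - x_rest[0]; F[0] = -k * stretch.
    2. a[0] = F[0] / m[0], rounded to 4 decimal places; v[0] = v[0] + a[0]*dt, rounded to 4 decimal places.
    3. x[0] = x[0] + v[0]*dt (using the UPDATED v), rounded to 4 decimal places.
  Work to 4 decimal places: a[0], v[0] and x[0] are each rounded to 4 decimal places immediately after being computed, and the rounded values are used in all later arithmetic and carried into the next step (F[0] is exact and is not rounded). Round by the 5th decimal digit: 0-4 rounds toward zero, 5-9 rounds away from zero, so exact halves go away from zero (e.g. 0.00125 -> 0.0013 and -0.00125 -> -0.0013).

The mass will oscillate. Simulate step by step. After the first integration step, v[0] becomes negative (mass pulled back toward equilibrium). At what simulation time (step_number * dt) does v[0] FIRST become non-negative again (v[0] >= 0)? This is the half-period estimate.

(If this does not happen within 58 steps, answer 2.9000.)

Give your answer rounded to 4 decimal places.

Step 0: x=[8.2000] v=[0.0000]
Step 1: x=[8.1851] v=[-0.2975]
Step 2: x=[8.1555] v=[-0.5924]
Step 3: x=[8.1114] v=[-0.8821]
Step 4: x=[8.0532] v=[-1.1641]
Step 5: x=[7.9814] v=[-1.4359]
Step 6: x=[7.8966] v=[-1.6951]
Step 7: x=[7.7996] v=[-1.9395]
Step 8: x=[7.6913] v=[-2.1669]
Step 9: x=[7.5725] v=[-2.3754]
Step 10: x=[7.4443] v=[-2.5631]
Step 11: x=[7.3079] v=[-2.7284]
Step 12: x=[7.1644] v=[-2.8698]
Step 13: x=[7.0151] v=[-2.9861]
Step 14: x=[6.8613] v=[-3.0762]
Step 15: x=[6.7043] v=[-3.1394]
Step 16: x=[6.5455] v=[-3.1752]
Step 17: x=[6.3863] v=[-3.1832]
Step 18: x=[6.2281] v=[-3.1633]
Step 19: x=[6.0723] v=[-3.1157]
Step 20: x=[5.9203] v=[-3.0409]
Step 21: x=[5.7733] v=[-2.9395]
Step 22: x=[5.6327] v=[-2.8123]
Step 23: x=[5.4997] v=[-2.6605]
Step 24: x=[5.3754] v=[-2.4854]
Step 25: x=[5.2610] v=[-2.2886]
Step 26: x=[5.1574] v=[-2.0718]
Step 27: x=[5.0656] v=[-1.8368]
Step 28: x=[4.9863] v=[-1.5858]
Step 29: x=[4.9203] v=[-1.3209]
Step 30: x=[4.8681] v=[-1.0445]
Step 31: x=[4.8302] v=[-0.7589]
Step 32: x=[4.8069] v=[-0.4667]
Step 33: x=[4.7984] v=[-0.1704]
Step 34: x=[4.8048] v=[0.1274]
First v>=0 after going negative at step 34, time=1.7000

Answer: 1.7000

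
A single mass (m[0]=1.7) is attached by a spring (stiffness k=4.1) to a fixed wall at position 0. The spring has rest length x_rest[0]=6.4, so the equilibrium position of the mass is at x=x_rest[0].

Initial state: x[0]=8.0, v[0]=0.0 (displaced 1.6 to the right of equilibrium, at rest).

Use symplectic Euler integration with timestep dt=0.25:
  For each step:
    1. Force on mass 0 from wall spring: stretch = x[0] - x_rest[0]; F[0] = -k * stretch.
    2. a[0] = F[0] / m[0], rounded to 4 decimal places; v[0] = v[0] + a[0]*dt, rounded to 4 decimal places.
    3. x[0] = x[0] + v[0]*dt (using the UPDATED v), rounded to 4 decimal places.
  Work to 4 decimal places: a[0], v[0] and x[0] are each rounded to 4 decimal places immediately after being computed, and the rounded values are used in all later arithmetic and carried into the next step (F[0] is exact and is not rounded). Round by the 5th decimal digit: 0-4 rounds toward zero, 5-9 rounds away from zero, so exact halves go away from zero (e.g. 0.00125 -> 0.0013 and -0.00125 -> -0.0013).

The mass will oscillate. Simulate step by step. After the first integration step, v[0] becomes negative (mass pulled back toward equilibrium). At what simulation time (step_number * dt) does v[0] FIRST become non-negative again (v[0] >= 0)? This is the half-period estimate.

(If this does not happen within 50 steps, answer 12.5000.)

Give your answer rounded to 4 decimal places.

Step 0: x=[8.0000] v=[0.0000]
Step 1: x=[7.7588] v=[-0.9647]
Step 2: x=[7.3128] v=[-1.7840]
Step 3: x=[6.7292] v=[-2.3344]
Step 4: x=[6.0960] v=[-2.5329]
Step 5: x=[5.5086] v=[-2.3496]
Step 6: x=[5.0556] v=[-1.8122]
Step 7: x=[4.8052] v=[-1.0016]
Step 8: x=[4.7952] v=[-0.0400]
Step 9: x=[5.0271] v=[0.9276]
First v>=0 after going negative at step 9, time=2.2500

Answer: 2.2500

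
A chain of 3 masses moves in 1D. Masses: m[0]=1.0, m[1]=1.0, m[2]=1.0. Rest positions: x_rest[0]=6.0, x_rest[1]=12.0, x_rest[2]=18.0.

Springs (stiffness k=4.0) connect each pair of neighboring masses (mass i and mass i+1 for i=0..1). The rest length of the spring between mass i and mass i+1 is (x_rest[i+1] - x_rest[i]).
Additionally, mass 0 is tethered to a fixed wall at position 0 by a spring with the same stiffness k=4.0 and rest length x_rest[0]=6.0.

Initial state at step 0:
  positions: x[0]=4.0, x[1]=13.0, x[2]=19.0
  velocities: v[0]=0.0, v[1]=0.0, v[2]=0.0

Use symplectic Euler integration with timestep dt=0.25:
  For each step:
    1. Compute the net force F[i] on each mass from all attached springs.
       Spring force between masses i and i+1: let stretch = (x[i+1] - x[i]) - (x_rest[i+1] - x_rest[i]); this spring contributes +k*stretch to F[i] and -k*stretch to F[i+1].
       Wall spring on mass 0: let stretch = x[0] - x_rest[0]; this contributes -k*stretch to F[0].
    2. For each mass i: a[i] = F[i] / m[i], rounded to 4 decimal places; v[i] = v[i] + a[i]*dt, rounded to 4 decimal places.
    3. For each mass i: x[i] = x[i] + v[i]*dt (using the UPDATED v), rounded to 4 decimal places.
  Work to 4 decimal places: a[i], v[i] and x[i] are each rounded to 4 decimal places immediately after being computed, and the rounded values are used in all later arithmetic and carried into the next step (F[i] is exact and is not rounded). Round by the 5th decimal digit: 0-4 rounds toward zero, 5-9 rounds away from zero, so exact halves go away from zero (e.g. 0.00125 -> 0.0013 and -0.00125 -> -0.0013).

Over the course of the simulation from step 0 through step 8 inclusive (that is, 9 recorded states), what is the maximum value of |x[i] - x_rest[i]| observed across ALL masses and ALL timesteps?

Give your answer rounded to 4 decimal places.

Step 0: x=[4.0000 13.0000 19.0000] v=[0.0000 0.0000 0.0000]
Step 1: x=[5.2500 12.2500 19.0000] v=[5.0000 -3.0000 0.0000]
Step 2: x=[6.9375 11.4375 18.8125] v=[6.7500 -3.2500 -0.7500]
Step 3: x=[8.0156 11.3438 18.2813] v=[4.3125 -0.3750 -2.1250]
Step 4: x=[7.9219 12.1524 17.5157] v=[-0.3749 3.2343 -3.0625]
Step 5: x=[6.9053 13.2442 16.9093] v=[-4.0663 4.3671 -2.4258]
Step 6: x=[5.7471 13.6675 16.8866] v=[-4.6327 1.6933 -0.0909]
Step 7: x=[5.1323 12.9155 17.5591] v=[-2.4594 -3.0080 2.6900]
Step 8: x=[5.1802 11.3786 18.5707] v=[0.1915 -6.1476 4.0464]
Max displacement = 2.0156

Answer: 2.0156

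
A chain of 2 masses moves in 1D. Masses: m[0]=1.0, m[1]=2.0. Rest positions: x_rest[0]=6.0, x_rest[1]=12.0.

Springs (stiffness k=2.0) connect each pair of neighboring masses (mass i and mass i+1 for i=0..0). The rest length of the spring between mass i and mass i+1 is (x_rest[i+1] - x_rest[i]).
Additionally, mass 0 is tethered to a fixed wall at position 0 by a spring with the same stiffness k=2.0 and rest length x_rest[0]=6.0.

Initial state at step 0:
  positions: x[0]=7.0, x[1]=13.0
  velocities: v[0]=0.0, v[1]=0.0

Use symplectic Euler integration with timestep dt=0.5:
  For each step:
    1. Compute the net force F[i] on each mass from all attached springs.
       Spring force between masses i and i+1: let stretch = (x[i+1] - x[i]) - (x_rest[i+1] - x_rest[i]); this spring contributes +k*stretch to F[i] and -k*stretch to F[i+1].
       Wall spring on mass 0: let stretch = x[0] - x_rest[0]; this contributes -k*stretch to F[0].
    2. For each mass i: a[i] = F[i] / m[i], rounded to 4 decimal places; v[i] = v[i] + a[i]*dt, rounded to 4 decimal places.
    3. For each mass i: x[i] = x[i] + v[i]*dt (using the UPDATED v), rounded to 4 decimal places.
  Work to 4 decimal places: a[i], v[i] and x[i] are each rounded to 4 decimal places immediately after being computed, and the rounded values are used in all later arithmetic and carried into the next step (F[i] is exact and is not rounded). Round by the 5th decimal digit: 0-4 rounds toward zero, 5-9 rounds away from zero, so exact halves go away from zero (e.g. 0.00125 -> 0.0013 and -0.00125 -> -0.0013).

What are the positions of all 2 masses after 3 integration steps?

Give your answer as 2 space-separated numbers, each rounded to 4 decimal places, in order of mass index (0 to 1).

Answer: 5.9375 12.5313

Derivation:
Step 0: x=[7.0000 13.0000] v=[0.0000 0.0000]
Step 1: x=[6.5000 13.0000] v=[-1.0000 0.0000]
Step 2: x=[6.0000 12.8750] v=[-1.0000 -0.2500]
Step 3: x=[5.9375 12.5313] v=[-0.1250 -0.6875]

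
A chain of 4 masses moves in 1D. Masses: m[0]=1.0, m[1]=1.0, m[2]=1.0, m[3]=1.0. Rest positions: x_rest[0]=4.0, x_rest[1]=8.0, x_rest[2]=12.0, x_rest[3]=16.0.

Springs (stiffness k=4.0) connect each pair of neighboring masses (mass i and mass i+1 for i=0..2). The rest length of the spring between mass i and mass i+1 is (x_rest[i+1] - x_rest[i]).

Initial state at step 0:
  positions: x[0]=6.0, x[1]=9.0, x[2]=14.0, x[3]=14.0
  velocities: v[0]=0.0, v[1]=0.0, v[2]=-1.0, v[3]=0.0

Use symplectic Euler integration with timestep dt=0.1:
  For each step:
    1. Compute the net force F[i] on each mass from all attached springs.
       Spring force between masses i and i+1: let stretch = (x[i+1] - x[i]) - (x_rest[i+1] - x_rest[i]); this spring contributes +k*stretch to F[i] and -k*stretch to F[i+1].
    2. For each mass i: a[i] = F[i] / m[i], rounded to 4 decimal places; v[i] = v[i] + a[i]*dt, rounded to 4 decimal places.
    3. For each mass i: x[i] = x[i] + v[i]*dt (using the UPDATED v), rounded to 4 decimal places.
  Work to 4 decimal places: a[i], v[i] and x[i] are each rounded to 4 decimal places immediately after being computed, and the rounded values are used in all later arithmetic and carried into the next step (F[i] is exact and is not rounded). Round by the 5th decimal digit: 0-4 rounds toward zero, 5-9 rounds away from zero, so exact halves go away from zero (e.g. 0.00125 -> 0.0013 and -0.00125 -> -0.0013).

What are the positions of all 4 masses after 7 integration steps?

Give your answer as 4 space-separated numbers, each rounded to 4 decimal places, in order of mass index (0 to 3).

Answer: 5.3142 9.5374 10.6475 16.8012

Derivation:
Step 0: x=[6.0000 9.0000 14.0000 14.0000] v=[0.0000 0.0000 -1.0000 0.0000]
Step 1: x=[5.9600 9.0800 13.7000 14.1600] v=[-0.4000 0.8000 -3.0000 1.6000]
Step 2: x=[5.8848 9.2200 13.2336 14.4616] v=[-0.7520 1.4000 -4.6640 3.0160]
Step 3: x=[5.7830 9.3871 12.6558 14.8741] v=[-1.0179 1.6714 -5.7782 4.1248]
Step 4: x=[5.6654 9.5408 12.0360 15.3579] v=[-1.1763 1.5372 -6.1984 4.8375]
Step 5: x=[5.5428 9.6393 11.4492 15.8688] v=[-1.2261 0.9851 -5.8677 5.1087]
Step 6: x=[5.4241 9.6464 10.9668 16.3629] v=[-1.1875 0.0705 -4.8238 4.9409]
Step 7: x=[5.3142 9.5374 10.6475 16.8012] v=[-1.0986 -1.0903 -3.1935 4.3825]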